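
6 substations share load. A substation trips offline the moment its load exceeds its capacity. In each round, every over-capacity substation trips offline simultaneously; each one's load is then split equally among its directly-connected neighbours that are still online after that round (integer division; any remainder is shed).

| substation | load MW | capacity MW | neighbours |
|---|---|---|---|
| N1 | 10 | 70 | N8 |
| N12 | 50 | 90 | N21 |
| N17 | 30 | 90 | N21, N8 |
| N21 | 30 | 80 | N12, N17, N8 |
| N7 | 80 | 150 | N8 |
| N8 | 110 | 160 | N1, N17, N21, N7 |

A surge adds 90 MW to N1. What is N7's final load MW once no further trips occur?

150

Round 1 — N1 at 100 > 70. N1 trips offline.
  N1 sheds 100 MW to N8: 100 each.
    N8: 110+100 = 210 > 160
Round 2 — N8 trips offline.
  N8 sheds 210 MW to N17, N21, N7: 70 each.
    N17: 30+70 = 100 > 90
    N21: 30+70 = 100 > 80
    N7: 80+70 = 150 ≤ 150
Round 3 — N17, N21 trip offline.
  N17 sheds 100 MW: no online neighbours, lost.
  N21 sheds 100 MW to N12: 100 each.
    N12: 50+100 = 150 > 90
Round 4 — N12 trips offline.
  N12 sheds 150 MW: no online neighbours, lost.
No further trips.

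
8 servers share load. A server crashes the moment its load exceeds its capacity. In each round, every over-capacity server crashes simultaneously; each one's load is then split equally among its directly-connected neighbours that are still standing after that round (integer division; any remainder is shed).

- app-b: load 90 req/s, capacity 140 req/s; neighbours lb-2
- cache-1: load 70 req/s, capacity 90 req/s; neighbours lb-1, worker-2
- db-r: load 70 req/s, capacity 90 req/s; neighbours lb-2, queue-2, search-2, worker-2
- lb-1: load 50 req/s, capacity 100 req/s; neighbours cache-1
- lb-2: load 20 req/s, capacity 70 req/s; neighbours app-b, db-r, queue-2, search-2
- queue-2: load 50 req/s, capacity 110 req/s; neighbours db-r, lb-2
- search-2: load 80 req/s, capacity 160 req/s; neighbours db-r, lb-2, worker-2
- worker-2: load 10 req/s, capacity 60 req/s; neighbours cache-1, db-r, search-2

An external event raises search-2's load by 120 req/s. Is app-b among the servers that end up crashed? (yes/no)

Round 1 — search-2 at 200 > 160. search-2 crashes.
  search-2 sheds 200 req/s to db-r, lb-2, worker-2: 66 each (2 lost).
    db-r: 70+66 = 136 > 90
    lb-2: 20+66 = 86 > 70
    worker-2: 10+66 = 76 > 60
Round 2 — db-r, lb-2, worker-2 crash.
  db-r sheds 136 req/s to queue-2: 136 each.
    queue-2: 50+136 = 186 > 110
  lb-2 sheds 86 req/s to app-b, queue-2: 43 each.
    app-b: 90+43 = 133 ≤ 140
    queue-2: 186+43 = 229 > 110
  worker-2 sheds 76 req/s to cache-1: 76 each.
    cache-1: 70+76 = 146 > 90
Round 3 — cache-1, queue-2 crash.
  cache-1 sheds 146 req/s to lb-1: 146 each.
    lb-1: 50+146 = 196 > 100
  queue-2 sheds 229 req/s: no online neighbours, lost.
Round 4 — lb-1 crashes.
  lb-1 sheds 196 req/s: no online neighbours, lost.
No further crashes.

no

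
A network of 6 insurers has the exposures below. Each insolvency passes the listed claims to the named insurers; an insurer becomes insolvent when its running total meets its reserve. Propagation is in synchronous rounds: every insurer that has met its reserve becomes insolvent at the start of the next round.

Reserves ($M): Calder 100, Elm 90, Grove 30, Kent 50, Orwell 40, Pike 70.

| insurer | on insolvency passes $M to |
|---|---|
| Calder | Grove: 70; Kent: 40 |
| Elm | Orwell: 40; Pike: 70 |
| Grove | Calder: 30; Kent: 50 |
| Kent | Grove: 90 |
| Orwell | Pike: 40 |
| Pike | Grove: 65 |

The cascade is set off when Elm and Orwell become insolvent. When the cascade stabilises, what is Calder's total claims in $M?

Round 1 — Elm, Orwell become insolvent (initial).
  Pike: +70+40 → 110 ≥ 70
Round 2 — Pike becomes insolvent.
  Grove: +65 → 65 ≥ 30
Round 3 — Grove becomes insolvent.
  Calder: +30 → 30 < 100
  Kent: +50 → 50 ≥ 50
Round 4 — Kent becomes insolvent.
No further insolvencies.

30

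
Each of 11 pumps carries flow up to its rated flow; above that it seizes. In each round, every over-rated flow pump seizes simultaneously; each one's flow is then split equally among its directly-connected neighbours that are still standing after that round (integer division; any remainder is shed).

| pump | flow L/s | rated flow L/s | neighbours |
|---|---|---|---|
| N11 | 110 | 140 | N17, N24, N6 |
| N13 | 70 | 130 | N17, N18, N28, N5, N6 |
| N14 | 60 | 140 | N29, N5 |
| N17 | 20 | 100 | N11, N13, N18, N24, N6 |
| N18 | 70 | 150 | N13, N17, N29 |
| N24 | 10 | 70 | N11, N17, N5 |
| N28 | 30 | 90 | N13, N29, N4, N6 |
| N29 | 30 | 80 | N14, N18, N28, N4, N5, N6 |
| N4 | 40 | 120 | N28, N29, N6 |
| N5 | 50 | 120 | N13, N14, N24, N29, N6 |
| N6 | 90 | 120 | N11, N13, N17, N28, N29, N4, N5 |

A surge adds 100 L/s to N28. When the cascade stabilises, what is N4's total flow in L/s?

Round 1 — N28 at 130 > 90. N28 seizes.
  N28 sheds 130 L/s to N13, N29, N4, N6: 32 each (2 lost).
    N13: 70+32 = 102 ≤ 130
    N29: 30+32 = 62 ≤ 80
    N4: 40+32 = 72 ≤ 120
    N6: 90+32 = 122 > 120
Round 2 — N6 seizes.
  N6 sheds 122 L/s to N11, N13, N17, N29, N4, N5: 20 each (2 lost).
    N11: 110+20 = 130 ≤ 140
    N13: 102+20 = 122 ≤ 130
    N17: 20+20 = 40 ≤ 100
    N29: 62+20 = 82 > 80
    N4: 72+20 = 92 ≤ 120
    N5: 50+20 = 70 ≤ 120
Round 3 — N29 seizes.
  N29 sheds 82 L/s to N14, N18, N4, N5: 20 each (2 lost).
    N14: 60+20 = 80 ≤ 140
    N18: 70+20 = 90 ≤ 150
    N4: 92+20 = 112 ≤ 120
    N5: 70+20 = 90 ≤ 120
No further seizures.

112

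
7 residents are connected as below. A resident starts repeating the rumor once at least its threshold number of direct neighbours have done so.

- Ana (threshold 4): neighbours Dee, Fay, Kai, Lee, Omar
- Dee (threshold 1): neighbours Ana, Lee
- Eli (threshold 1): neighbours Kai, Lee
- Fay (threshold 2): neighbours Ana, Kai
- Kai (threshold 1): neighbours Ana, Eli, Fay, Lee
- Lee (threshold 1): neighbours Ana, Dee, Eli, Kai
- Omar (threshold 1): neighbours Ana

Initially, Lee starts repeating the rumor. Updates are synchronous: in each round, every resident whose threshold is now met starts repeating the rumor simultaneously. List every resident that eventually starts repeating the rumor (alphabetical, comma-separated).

Round 1 — Lee starts repeating the rumor (initial).
Round 2 — checking thresholds:
  Ana: 1 of 5 neighbours < 4, holds.
  Dee: 1 of 2 neighbours ≥ 1, starts repeating the rumor.
  Eli: 1 of 2 neighbours ≥ 1, starts repeating the rumor.
  Kai: 1 of 4 neighbours ≥ 1, starts repeating the rumor.
Round 3 — no new spreads; cascade stops.

Dee, Eli, Kai, Lee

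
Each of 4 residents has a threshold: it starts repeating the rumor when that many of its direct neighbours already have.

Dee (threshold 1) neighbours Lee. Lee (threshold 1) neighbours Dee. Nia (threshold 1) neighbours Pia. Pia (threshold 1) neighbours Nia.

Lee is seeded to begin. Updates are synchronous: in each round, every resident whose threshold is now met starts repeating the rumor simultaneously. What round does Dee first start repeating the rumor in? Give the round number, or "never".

Round 1 — Lee starts repeating the rumor (initial).
Round 2 — checking thresholds:
  Dee: 1 of 1 neighbours ≥ 1, starts repeating the rumor.
Round 3 — no new spreads; cascade stops.

2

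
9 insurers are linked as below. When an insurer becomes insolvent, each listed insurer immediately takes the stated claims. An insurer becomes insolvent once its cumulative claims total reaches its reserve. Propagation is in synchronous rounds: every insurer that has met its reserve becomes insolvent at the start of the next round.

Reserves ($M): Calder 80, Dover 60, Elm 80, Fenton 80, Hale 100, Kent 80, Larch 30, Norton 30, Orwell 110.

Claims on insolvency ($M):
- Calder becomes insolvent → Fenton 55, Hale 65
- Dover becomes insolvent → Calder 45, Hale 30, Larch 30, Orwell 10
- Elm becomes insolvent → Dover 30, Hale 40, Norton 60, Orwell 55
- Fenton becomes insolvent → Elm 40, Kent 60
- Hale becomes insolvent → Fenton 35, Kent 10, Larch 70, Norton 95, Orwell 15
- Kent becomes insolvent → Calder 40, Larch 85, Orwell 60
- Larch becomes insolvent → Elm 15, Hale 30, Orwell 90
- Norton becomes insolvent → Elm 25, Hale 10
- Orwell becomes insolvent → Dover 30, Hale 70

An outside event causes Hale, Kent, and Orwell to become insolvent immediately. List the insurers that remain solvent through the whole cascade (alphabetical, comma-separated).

Round 1 — Hale, Kent, Orwell become insolvent (initial).
  Calder: +40 → 40 < 80
  Dover: +30 → 30 < 60
  Fenton: +35 → 35 < 80
  Larch: +70+85 → 155 ≥ 30
  Norton: +95 → 95 ≥ 30
Round 2 — Larch, Norton become insolvent.
  Elm: +15+25 → 40 < 80
No further insolvencies.

Calder, Dover, Elm, Fenton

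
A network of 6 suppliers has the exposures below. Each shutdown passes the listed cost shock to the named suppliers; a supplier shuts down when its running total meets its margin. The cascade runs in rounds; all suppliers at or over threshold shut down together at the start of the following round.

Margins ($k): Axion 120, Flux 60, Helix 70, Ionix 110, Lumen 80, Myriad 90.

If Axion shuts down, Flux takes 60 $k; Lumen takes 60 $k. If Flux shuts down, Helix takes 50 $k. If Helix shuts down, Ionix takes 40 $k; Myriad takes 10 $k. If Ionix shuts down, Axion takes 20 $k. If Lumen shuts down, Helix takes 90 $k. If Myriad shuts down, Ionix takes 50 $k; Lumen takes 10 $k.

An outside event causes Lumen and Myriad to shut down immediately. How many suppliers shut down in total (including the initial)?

3

Round 1 — Lumen, Myriad shut down (initial).
  Helix: +90 → 90 ≥ 70
  Ionix: +50 → 50 < 110
Round 2 — Helix shuts down.
  Ionix: +40 → 90 < 110
No further shutdowns.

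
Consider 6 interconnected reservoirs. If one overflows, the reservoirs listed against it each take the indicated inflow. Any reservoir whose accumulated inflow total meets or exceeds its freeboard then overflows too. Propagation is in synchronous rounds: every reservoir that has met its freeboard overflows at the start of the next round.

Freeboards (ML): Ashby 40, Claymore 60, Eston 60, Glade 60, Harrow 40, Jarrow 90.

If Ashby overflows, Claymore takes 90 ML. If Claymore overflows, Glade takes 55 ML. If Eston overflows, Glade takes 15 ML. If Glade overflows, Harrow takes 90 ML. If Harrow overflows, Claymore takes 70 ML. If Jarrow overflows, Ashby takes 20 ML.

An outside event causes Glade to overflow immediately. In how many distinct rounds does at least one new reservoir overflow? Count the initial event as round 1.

3

Round 1 — Glade overflows (initial).
  Harrow: +90 → 90 ≥ 40
Round 2 — Harrow overflows.
  Claymore: +70 → 70 ≥ 60
Round 3 — Claymore overflows.
No further overflows.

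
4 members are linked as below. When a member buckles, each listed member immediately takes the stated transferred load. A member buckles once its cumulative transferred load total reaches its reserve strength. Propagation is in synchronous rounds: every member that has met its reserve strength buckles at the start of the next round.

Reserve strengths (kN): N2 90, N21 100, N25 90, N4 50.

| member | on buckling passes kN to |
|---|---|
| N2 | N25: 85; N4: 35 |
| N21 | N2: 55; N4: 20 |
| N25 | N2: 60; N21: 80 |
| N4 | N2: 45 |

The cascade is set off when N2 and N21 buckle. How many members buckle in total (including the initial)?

Round 1 — N2, N21 buckle (initial).
  N25: +85 → 85 < 90
  N4: +35+20 → 55 ≥ 50
Round 2 — N4 buckles.
No further bucklings.

3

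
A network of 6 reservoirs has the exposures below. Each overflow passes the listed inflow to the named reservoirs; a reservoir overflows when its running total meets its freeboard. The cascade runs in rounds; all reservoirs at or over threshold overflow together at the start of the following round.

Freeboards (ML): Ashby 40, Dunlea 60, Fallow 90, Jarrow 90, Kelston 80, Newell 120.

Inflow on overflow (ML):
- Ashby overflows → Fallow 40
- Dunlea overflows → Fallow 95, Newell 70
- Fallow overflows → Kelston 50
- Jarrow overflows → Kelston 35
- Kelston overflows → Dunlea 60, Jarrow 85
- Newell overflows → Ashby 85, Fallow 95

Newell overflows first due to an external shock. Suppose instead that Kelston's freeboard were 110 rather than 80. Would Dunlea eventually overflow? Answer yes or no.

With Kelston's freeboard at 110:
Round 1 — Newell overflows (initial).
  Ashby: +85 → 85 ≥ 40
  Fallow: +95 → 95 ≥ 90
Round 2 — Ashby, Fallow overflow.
  Kelston: +50 → 50 < 110
No further overflows.

no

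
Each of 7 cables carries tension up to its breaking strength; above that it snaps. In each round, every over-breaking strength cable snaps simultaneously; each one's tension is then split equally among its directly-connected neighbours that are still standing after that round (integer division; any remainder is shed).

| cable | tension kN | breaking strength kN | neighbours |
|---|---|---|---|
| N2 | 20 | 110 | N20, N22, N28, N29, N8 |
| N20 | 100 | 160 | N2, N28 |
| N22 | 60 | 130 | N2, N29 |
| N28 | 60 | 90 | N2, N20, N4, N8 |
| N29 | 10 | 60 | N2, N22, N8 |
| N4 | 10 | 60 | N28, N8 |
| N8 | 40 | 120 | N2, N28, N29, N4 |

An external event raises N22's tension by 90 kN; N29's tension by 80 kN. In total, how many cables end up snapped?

Round 1 — N22 at 150 > 130; N29 at 90 > 60. N22, N29 snap.
  N22 sheds 150 kN to N2: 150 each.
    N2: 20+150 = 170 > 110
  N29 sheds 90 kN to N2, N8: 45 each.
    N2: 170+45 = 215 > 110
    N8: 40+45 = 85 ≤ 120
Round 2 — N2 snaps.
  N2 sheds 215 kN to N20, N28, N8: 71 each (2 lost).
    N20: 100+71 = 171 > 160
    N28: 60+71 = 131 > 90
    N8: 85+71 = 156 > 120
Round 3 — N20, N28, N8 snap.
  N20 sheds 171 kN: no online neighbours, lost.
  N28 sheds 131 kN to N4: 131 each.
    N4: 10+131 = 141 > 60
  N8 sheds 156 kN to N4: 156 each.
    N4: 141+156 = 297 > 60
Round 4 — N4 snaps.
  N4 sheds 297 kN: no online neighbours, lost.
No further breaks.

7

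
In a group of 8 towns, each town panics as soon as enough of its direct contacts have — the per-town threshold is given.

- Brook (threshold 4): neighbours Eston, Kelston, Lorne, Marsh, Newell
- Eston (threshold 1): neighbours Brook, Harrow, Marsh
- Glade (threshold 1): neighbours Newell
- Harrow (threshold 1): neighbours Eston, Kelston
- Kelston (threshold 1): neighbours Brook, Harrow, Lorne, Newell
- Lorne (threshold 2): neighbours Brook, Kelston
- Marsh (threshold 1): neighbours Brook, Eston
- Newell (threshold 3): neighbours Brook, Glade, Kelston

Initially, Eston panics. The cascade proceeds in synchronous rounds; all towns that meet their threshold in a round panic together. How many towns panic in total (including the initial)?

Round 1 — Eston panics (initial).
Round 2 — checking thresholds:
  Brook: 1 of 5 neighbours < 4, not yet.
  Harrow: 1 of 2 neighbours ≥ 1, panics.
  Marsh: 1 of 2 neighbours ≥ 1, panics.
Round 3 — checking thresholds:
  Brook: 2 of 5 neighbours < 4, not yet.
  Kelston: 1 of 4 neighbours ≥ 1, panics.
Round 4 — no new panics; cascade stops.

4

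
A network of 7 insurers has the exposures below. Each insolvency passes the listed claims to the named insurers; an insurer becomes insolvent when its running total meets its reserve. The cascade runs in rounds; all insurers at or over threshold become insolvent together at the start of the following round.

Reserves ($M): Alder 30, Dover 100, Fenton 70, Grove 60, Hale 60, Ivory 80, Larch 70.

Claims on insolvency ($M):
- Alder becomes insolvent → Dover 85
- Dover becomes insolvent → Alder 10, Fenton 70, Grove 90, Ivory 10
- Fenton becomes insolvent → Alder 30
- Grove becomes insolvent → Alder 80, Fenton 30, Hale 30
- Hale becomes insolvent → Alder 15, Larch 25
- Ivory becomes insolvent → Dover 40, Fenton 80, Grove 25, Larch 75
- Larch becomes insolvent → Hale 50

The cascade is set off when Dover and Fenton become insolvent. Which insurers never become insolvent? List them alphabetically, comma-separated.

Hale, Ivory, Larch

Round 1 — Dover, Fenton become insolvent (initial).
  Alder: +10+30 → 40 ≥ 30
  Grove: +90 → 90 ≥ 60
  Ivory: +10 → 10 < 80
Round 2 — Alder, Grove become insolvent.
  Hale: +30 → 30 < 60
No further insolvencies.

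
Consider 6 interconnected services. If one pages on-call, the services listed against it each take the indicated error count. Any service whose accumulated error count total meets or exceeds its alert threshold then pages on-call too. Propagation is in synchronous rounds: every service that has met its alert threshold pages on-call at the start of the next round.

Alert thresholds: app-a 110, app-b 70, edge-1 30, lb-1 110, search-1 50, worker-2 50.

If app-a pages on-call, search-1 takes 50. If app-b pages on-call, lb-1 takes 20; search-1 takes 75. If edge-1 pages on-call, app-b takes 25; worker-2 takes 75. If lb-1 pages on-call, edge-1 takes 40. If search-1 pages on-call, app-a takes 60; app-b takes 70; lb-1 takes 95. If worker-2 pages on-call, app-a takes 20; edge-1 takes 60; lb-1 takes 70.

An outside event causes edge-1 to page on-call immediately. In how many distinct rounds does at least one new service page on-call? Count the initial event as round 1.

Round 1 — edge-1 pages on-call (initial).
  app-b: +25 → 25 < 70
  worker-2: +75 → 75 ≥ 50
Round 2 — worker-2 pages on-call.
  app-a: +20 → 20 < 110
  lb-1: +70 → 70 < 110
No further pages.

2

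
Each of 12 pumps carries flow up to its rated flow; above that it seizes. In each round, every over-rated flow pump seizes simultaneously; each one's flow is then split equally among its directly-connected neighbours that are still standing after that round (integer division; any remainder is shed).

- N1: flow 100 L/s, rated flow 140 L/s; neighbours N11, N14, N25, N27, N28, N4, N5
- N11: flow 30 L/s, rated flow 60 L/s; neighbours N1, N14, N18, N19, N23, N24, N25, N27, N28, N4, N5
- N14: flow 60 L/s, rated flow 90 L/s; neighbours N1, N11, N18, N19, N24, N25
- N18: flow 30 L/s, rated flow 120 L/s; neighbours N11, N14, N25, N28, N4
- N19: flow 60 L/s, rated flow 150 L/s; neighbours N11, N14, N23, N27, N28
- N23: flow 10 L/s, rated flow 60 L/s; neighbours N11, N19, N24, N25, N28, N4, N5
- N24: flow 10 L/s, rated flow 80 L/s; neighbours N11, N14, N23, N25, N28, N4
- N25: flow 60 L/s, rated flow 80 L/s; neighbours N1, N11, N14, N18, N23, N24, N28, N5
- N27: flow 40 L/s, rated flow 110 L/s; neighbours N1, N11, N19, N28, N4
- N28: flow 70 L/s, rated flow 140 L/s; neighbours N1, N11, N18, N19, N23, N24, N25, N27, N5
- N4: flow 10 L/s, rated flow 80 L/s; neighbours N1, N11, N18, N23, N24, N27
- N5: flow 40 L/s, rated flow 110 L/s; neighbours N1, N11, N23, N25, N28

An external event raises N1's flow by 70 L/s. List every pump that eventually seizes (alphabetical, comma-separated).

N1, N11, N14, N25

Round 1 — N1 at 170 > 140. N1 seizes.
  N1 sheds 170 L/s to N11, N14, N25, N27, N28, N4, N5: 24 each (2 lost).
    N11: 30+24 = 54 ≤ 60
    N14: 60+24 = 84 ≤ 90
    N25: 60+24 = 84 > 80
    N27: 40+24 = 64 ≤ 110
    N28: 70+24 = 94 ≤ 140
    N4: 10+24 = 34 ≤ 80
    N5: 40+24 = 64 ≤ 110
Round 2 — N25 seizes.
  N25 sheds 84 L/s to N11, N14, N18, N23, N24, N28, N5: 12 each.
    N11: 54+12 = 66 > 60
    N14: 84+12 = 96 > 90
    N18: 30+12 = 42 ≤ 120
    N23: 10+12 = 22 ≤ 60
    N24: 10+12 = 22 ≤ 80
    N28: 94+12 = 106 ≤ 140
    N5: 64+12 = 76 ≤ 110
Round 3 — N11, N14 seize.
  N11 sheds 66 L/s to N18, N19, N23, N24, N27, N28, N4, N5: 8 each (2 lost).
    N18: 42+8 = 50 ≤ 120
    N19: 60+8 = 68 ≤ 150
    N23: 22+8 = 30 ≤ 60
    N24: 22+8 = 30 ≤ 80
    N27: 64+8 = 72 ≤ 110
    N28: 106+8 = 114 ≤ 140
    N4: 34+8 = 42 ≤ 80
    N5: 76+8 = 84 ≤ 110
  N14 sheds 96 L/s to N18, N19, N24: 32 each.
    N18: 50+32 = 82 ≤ 120
    N19: 68+32 = 100 ≤ 150
    N24: 30+32 = 62 ≤ 80
No further seizures.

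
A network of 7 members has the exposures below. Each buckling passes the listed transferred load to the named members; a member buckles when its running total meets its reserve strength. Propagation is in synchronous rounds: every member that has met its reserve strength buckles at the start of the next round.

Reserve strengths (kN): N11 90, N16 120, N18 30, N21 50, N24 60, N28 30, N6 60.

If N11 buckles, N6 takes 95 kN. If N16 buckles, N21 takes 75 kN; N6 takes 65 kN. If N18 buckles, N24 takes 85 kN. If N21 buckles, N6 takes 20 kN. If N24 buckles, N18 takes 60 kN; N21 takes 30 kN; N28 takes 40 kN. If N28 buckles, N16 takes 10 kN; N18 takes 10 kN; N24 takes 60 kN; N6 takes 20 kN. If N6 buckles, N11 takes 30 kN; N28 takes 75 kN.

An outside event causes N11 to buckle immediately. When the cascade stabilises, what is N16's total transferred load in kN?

Round 1 — N11 buckles (initial).
  N6: +95 → 95 ≥ 60
Round 2 — N6 buckles.
  N28: +75 → 75 ≥ 30
Round 3 — N28 buckles.
  N16: +10 → 10 < 120
  N18: +10 → 10 < 30
  N24: +60 → 60 ≥ 60
Round 4 — N24 buckles.
  N18: +60 → 70 ≥ 30
  N21: +30 → 30 < 50
Round 5 — N18 buckles.
No further bucklings.

10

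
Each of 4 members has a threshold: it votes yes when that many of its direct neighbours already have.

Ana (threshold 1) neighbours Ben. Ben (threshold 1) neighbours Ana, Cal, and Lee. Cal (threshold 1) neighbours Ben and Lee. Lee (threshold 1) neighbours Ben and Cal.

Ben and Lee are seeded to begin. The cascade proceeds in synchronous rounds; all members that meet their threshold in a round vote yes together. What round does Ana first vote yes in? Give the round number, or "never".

2

Round 1 — Ben, Lee vote yes (initial).
Round 2 — checking thresholds:
  Ana: 1 of 1 neighbours ≥ 1, votes yes.
  Cal: 2 of 2 neighbours ≥ 1, votes yes.
Round 3 — no new yes votes; cascade stops.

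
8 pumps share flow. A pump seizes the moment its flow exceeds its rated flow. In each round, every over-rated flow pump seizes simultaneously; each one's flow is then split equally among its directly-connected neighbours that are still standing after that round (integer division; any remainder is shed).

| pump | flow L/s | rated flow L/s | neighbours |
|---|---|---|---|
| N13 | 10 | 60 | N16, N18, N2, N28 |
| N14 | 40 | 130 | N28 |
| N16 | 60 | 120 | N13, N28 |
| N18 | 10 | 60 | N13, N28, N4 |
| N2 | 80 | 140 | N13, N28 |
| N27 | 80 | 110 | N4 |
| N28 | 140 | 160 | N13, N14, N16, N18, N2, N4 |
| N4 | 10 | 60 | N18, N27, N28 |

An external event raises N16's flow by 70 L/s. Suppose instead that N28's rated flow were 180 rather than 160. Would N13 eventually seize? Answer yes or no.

With N28's rated flow at 180:
Round 1 — N16 at 130 > 120. N16 seizes.
  N16 sheds 130 L/s to N13, N28: 65 each.
    N13: 10+65 = 75 > 60
    N28: 140+65 = 205 > 180
Round 2 — N13, N28 seize.
  N13 sheds 75 L/s to N18, N2: 37 each (1 lost).
    N18: 10+37 = 47 ≤ 60
    N2: 80+37 = 117 ≤ 140
  N28 sheds 205 L/s to N14, N18, N2, N4: 51 each (1 lost).
    N14: 40+51 = 91 ≤ 130
    N18: 47+51 = 98 > 60
    N2: 117+51 = 168 > 140
    N4: 10+51 = 61 > 60
Round 3 — N18, N2, N4 seize.
  N18 sheds 98 L/s: no online neighbours, lost.
  N2 sheds 168 L/s: no online neighbours, lost.
  N4 sheds 61 L/s to N27: 61 each.
    N27: 80+61 = 141 > 110
Round 4 — N27 seizes.
  N27 sheds 141 L/s: no online neighbours, lost.
No further seizures.

yes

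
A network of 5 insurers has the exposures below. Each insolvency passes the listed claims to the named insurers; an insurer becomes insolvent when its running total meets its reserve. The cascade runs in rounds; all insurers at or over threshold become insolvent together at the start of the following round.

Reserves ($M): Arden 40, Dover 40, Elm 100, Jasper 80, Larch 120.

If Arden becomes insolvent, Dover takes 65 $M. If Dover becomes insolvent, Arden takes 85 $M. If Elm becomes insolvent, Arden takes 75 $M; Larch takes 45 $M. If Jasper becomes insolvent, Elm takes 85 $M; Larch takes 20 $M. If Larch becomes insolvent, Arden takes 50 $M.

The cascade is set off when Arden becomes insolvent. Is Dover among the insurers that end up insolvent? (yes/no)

yes

Round 1 — Arden becomes insolvent (initial).
  Dover: +65 → 65 ≥ 40
Round 2 — Dover becomes insolvent.
No further insolvencies.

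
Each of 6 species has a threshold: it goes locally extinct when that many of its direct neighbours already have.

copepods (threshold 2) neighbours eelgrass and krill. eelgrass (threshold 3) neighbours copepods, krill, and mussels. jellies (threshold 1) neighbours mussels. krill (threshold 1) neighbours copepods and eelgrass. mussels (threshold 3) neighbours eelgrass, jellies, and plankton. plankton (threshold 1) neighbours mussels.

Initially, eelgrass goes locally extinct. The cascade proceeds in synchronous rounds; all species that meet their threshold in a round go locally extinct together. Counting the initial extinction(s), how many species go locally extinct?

3

Round 1 — eelgrass goes locally extinct (initial).
Round 2 — checking thresholds:
  copepods: 1 of 2 neighbours < 2, below threshold.
  krill: 1 of 2 neighbours ≥ 1, goes locally extinct.
  mussels: 1 of 3 neighbours < 3, below threshold.
Round 3 — checking thresholds:
  copepods: 2 of 2 neighbours ≥ 2, goes locally extinct.
  mussels: 1 of 3 neighbours < 3, below threshold.
Round 4 — no new extinctions; cascade stops.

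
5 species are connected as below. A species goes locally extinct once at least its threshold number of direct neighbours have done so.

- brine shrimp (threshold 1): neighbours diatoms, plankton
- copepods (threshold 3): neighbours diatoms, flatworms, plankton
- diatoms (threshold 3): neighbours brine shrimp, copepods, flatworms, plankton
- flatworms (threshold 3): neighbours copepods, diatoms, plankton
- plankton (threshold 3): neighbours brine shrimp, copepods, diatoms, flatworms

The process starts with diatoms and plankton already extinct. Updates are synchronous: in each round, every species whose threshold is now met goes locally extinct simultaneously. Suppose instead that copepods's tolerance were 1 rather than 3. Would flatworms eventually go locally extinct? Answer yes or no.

With copepods's tolerance at 1:
Round 1 — diatoms, plankton go locally extinct (initial).
Round 2 — checking thresholds:
  brine shrimp: 2 of 2 neighbours ≥ 1, goes locally extinct.
  copepods: 2 of 3 neighbours ≥ 1, goes locally extinct.
  flatworms: 2 of 3 neighbours < 3, not yet.
Round 3 — checking thresholds:
  flatworms: 3 of 3 neighbours ≥ 3, goes locally extinct.
Round 4 — no new extinctions; cascade stops.

yes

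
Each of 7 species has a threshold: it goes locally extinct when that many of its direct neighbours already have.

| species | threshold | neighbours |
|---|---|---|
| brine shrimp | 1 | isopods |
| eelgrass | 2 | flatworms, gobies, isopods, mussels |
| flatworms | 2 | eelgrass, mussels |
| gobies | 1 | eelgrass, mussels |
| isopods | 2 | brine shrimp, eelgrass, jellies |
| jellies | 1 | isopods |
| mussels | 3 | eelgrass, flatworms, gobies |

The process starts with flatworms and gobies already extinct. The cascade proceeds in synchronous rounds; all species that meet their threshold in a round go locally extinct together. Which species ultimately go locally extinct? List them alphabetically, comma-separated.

Round 1 — flatworms, gobies go locally extinct (initial).
Round 2 — checking thresholds:
  eelgrass: 2 of 4 neighbours ≥ 2, goes locally extinct.
  mussels: 2 of 3 neighbours < 3, holds.
Round 3 — checking thresholds:
  isopods: 1 of 3 neighbours < 2, holds.
  mussels: 3 of 3 neighbours ≥ 3, goes locally extinct.
Round 4 — no new extinctions; cascade stops.

eelgrass, flatworms, gobies, mussels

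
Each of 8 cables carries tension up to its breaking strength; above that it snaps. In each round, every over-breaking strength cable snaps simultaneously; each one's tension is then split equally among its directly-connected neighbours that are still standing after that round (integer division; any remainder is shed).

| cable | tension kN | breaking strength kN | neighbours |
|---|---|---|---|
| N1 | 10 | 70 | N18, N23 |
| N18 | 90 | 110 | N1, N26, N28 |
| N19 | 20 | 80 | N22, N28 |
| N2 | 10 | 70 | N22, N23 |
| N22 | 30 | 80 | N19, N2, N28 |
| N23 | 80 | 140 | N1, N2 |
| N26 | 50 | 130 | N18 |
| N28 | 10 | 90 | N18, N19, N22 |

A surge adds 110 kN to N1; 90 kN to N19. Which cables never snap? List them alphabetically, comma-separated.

Round 1 — N1 at 120 > 70; N19 at 110 > 80. N1, N19 snap.
  N1 sheds 120 kN to N18, N23: 60 each.
    N18: 90+60 = 150 > 110
    N23: 80+60 = 140 ≤ 140
  N19 sheds 110 kN to N22, N28: 55 each.
    N22: 30+55 = 85 > 80
    N28: 10+55 = 65 ≤ 90
Round 2 — N18, N22 snap.
  N18 sheds 150 kN to N26, N28: 75 each.
    N26: 50+75 = 125 ≤ 130
    N28: 65+75 = 140 > 90
  N22 sheds 85 kN to N2, N28: 42 each (1 lost).
    N2: 10+42 = 52 ≤ 70
    N28: 140+42 = 182 > 90
Round 3 — N28 snaps.
  N28 sheds 182 kN: no online neighbours, lost.
No further breaks.

N2, N23, N26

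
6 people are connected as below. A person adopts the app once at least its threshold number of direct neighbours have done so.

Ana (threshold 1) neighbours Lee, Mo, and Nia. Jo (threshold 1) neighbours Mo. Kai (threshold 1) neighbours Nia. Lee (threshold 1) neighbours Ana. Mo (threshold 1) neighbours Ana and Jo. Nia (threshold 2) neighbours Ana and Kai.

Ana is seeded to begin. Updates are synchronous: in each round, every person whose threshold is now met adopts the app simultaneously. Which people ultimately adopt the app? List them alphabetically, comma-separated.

Round 1 — Ana adopts the app (initial).
Round 2 — checking thresholds:
  Lee: 1 of 1 neighbours ≥ 1, adopts the app.
  Mo: 1 of 2 neighbours ≥ 1, adopts the app.
  Nia: 1 of 2 neighbours < 2, below threshold.
Round 3 — checking thresholds:
  Jo: 1 of 1 neighbours ≥ 1, adopts the app.
  Nia: 1 of 2 neighbours < 2, below threshold.
Round 4 — no new adoptions; cascade stops.

Ana, Jo, Lee, Mo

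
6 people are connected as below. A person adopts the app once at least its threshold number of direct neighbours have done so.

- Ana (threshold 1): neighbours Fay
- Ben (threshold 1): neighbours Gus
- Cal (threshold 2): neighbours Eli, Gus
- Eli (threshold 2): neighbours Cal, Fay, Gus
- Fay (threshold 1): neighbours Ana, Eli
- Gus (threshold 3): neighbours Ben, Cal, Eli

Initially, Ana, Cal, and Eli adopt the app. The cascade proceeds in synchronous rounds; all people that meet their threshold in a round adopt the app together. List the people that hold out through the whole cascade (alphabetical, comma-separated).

Ben, Gus

Round 1 — Ana, Cal, Eli adopt the app (initial).
Round 2 — checking thresholds:
  Fay: 2 of 2 neighbours ≥ 1, adopts the app.
  Gus: 2 of 3 neighbours < 3, holds.
Round 3 — no new adoptions; cascade stops.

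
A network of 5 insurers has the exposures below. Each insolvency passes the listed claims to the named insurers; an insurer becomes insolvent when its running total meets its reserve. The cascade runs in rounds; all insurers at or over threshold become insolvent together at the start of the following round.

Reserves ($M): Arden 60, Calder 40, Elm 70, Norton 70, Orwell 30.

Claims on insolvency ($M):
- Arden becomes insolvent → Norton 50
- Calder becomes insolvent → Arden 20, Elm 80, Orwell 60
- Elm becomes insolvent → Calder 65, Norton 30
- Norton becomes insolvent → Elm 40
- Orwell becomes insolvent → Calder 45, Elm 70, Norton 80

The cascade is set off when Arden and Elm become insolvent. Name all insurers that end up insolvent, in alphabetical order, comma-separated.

Round 1 — Arden, Elm become insolvent (initial).
  Calder: +65 → 65 ≥ 40
  Norton: +50+30 → 80 ≥ 70
Round 2 — Calder, Norton become insolvent.
  Orwell: +60 → 60 ≥ 30
Round 3 — Orwell becomes insolvent.
No further insolvencies.

Arden, Calder, Elm, Norton, Orwell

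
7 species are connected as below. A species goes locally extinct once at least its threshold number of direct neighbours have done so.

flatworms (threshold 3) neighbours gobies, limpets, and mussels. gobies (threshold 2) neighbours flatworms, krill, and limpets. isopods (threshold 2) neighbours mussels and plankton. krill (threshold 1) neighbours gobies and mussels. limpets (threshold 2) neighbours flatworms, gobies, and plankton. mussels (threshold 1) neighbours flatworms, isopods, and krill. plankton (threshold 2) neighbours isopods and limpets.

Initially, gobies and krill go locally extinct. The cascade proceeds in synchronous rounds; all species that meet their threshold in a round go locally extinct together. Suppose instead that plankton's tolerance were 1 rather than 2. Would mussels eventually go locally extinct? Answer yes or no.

With plankton's tolerance at 1:
Round 1 — gobies, krill go locally extinct (initial).
Round 2 — checking thresholds:
  flatworms: 1 of 3 neighbours < 3, holds.
  limpets: 1 of 3 neighbours < 2, holds.
  mussels: 1 of 3 neighbours ≥ 1, goes locally extinct.
Round 3 — no new extinctions; cascade stops.

yes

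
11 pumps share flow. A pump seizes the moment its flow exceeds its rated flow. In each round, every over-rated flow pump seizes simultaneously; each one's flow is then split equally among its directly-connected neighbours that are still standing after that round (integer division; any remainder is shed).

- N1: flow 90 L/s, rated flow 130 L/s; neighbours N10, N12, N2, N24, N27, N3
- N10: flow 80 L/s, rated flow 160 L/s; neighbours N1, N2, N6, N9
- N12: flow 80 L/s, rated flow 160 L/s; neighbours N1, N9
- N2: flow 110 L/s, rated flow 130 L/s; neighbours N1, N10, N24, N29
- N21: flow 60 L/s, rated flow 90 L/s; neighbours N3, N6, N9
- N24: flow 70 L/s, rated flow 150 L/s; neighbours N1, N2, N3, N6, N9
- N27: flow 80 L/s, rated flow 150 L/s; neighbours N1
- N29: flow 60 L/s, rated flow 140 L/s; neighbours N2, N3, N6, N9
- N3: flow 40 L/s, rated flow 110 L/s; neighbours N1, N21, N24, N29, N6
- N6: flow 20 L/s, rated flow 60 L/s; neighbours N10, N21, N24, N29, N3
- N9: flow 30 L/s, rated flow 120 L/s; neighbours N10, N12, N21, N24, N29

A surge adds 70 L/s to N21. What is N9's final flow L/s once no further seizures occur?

73

Round 1 — N21 at 130 > 90. N21 seizes.
  N21 sheds 130 L/s to N3, N6, N9: 43 each (1 lost).
    N3: 40+43 = 83 ≤ 110
    N6: 20+43 = 63 > 60
    N9: 30+43 = 73 ≤ 120
Round 2 — N6 seizes.
  N6 sheds 63 L/s to N10, N24, N29, N3: 15 each (3 lost).
    N10: 80+15 = 95 ≤ 160
    N24: 70+15 = 85 ≤ 150
    N29: 60+15 = 75 ≤ 140
    N3: 83+15 = 98 ≤ 110
No further seizures.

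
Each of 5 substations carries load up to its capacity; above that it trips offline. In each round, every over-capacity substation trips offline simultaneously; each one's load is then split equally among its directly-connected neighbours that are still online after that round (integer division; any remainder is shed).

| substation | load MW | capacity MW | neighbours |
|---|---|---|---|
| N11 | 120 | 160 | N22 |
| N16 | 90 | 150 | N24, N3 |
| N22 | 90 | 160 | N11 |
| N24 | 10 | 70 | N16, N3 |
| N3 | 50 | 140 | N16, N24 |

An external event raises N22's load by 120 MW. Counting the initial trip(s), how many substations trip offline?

2

Round 1 — N22 at 210 > 160. N22 trips offline.
  N22 sheds 210 MW to N11: 210 each.
    N11: 120+210 = 330 > 160
Round 2 — N11 trips offline.
  N11 sheds 330 MW: no online neighbours, lost.
No further trips.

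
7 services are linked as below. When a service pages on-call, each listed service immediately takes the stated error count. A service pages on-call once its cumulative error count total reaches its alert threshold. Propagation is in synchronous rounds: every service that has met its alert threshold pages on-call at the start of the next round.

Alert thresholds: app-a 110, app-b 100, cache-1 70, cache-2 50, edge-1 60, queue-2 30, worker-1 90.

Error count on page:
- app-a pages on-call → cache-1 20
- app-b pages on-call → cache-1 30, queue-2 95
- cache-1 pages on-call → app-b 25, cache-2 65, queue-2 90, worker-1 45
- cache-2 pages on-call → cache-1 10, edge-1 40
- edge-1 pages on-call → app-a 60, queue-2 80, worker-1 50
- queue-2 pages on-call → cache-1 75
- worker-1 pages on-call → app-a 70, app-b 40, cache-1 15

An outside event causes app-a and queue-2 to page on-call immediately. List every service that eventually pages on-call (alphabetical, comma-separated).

app-a, cache-1, cache-2, queue-2

Round 1 — app-a, queue-2 page on-call (initial).
  cache-1: +20+75 → 95 ≥ 70
Round 2 — cache-1 pages on-call.
  app-b: +25 → 25 < 100
  cache-2: +65 → 65 ≥ 50
  worker-1: +45 → 45 < 90
Round 3 — cache-2 pages on-call.
  edge-1: +40 → 40 < 60
No further pages.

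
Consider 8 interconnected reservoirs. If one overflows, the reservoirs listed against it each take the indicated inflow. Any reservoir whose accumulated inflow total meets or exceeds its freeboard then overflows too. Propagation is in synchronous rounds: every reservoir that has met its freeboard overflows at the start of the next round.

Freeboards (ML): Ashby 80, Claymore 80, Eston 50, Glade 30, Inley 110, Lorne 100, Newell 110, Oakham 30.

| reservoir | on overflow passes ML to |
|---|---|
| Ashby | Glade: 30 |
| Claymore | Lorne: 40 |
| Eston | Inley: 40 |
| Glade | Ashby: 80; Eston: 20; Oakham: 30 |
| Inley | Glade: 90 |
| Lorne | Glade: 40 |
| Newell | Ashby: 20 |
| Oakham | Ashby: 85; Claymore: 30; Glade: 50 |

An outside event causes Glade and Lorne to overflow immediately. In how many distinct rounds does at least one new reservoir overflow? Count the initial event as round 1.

2

Round 1 — Glade, Lorne overflow (initial).
  Ashby: +80 → 80 ≥ 80
  Eston: +20 → 20 < 50
  Oakham: +30 → 30 ≥ 30
Round 2 — Ashby, Oakham overflow.
  Claymore: +30 → 30 < 80
No further overflows.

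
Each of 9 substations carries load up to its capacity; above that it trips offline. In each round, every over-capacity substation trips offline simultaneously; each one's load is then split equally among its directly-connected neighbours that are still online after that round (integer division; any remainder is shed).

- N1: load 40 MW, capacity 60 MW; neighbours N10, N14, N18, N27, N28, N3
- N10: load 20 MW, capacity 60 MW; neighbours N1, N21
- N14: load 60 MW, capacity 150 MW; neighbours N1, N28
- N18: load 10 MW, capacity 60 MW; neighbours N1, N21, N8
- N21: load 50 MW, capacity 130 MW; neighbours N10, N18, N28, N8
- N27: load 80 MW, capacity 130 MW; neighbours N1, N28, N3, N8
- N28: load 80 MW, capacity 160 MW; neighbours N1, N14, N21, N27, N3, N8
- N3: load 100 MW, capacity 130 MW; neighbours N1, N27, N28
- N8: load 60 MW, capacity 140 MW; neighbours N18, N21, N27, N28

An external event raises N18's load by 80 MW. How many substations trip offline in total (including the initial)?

2

Round 1 — N18 at 90 > 60. N18 trips offline.
  N18 sheds 90 MW to N1, N21, N8: 30 each.
    N1: 40+30 = 70 > 60
    N21: 50+30 = 80 ≤ 130
    N8: 60+30 = 90 ≤ 140
Round 2 — N1 trips offline.
  N1 sheds 70 MW to N10, N14, N27, N28, N3: 14 each.
    N10: 20+14 = 34 ≤ 60
    N14: 60+14 = 74 ≤ 150
    N27: 80+14 = 94 ≤ 130
    N28: 80+14 = 94 ≤ 160
    N3: 100+14 = 114 ≤ 130
No further trips.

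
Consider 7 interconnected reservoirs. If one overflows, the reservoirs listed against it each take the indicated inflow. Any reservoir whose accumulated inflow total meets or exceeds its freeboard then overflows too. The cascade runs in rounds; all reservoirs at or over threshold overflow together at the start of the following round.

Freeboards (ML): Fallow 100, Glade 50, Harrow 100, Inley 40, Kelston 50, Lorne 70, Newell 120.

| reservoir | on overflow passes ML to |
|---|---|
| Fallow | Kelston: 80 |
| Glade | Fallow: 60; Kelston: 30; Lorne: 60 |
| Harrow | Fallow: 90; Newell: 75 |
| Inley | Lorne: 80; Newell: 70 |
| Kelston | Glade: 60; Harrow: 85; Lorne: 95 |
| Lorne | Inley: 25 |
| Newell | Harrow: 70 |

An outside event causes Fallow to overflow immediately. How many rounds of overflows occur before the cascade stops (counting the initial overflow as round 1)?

3

Round 1 — Fallow overflows (initial).
  Kelston: +80 → 80 ≥ 50
Round 2 — Kelston overflows.
  Glade: +60 → 60 ≥ 50
  Harrow: +85 → 85 < 100
  Lorne: +95 → 95 ≥ 70
Round 3 — Glade, Lorne overflow.
  Inley: +25 → 25 < 40
No further overflows.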